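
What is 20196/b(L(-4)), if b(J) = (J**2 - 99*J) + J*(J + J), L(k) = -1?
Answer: 198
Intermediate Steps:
b(J) = -99*J + 3*J**2 (b(J) = (J**2 - 99*J) + J*(2*J) = (J**2 - 99*J) + 2*J**2 = -99*J + 3*J**2)
20196/b(L(-4)) = 20196/((3*(-1)*(-33 - 1))) = 20196/((3*(-1)*(-34))) = 20196/102 = 20196*(1/102) = 198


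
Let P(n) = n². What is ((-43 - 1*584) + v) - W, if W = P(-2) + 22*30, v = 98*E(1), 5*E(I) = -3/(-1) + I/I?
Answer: -6063/5 ≈ -1212.6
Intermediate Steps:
E(I) = ⅘ (E(I) = (-3/(-1) + I/I)/5 = (-3*(-1) + 1)/5 = (3 + 1)/5 = (⅕)*4 = ⅘)
v = 392/5 (v = 98*(⅘) = 392/5 ≈ 78.400)
W = 664 (W = (-2)² + 22*30 = 4 + 660 = 664)
((-43 - 1*584) + v) - W = ((-43 - 1*584) + 392/5) - 1*664 = ((-43 - 584) + 392/5) - 664 = (-627 + 392/5) - 664 = -2743/5 - 664 = -6063/5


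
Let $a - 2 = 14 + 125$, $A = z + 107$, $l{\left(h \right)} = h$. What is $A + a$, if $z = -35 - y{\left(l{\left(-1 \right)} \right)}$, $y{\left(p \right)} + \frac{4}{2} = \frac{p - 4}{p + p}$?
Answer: $\frac{425}{2} \approx 212.5$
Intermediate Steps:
$y{\left(p \right)} = -2 + \frac{-4 + p}{2 p}$ ($y{\left(p \right)} = -2 + \frac{p - 4}{p + p} = -2 + \frac{-4 + p}{2 p}$)
$z = - \frac{71}{2}$ ($z = -35 - \left(- \frac{3}{2} - \frac{2}{-1}\right) = -35 - \left(- \frac{3}{2} - -2\right) = -35 - \left(- \frac{3}{2} + 2\right) = -35 - \frac{1}{2} = - \frac{71}{2} \approx -35.5$)
$A = \frac{143}{2}$ ($A = - \frac{71}{2} + 107 = \frac{143}{2} \approx 71.5$)
$a = 141$ ($a = 2 + \left(14 + 125\right) = 2 + 139 = 141$)
$A + a = \frac{143}{2} + 141 = \frac{425}{2}$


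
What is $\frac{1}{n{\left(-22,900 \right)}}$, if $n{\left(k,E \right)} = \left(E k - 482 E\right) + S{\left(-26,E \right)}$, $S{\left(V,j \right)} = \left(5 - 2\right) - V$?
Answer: $- \frac{1}{453571} \approx -2.2047 \cdot 10^{-6}$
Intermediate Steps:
$S{\left(V,j \right)} = 3 - V$
$n{\left(k,E \right)} = 29 - 482 E + E k$ ($n{\left(k,E \right)} = \left(E k - 482 E\right) + \left(3 - -26\right) = \left(- 482 E + E k\right) + \left(3 + 26\right) = \left(- 482 E + E k\right) + 29 = 29 - 482 E + E k$)
$\frac{1}{n{\left(-22,900 \right)}} = \frac{1}{29 - 433800 + 900 \left(-22\right)} = \frac{1}{29 - 433800 - 19800} = \frac{1}{-453571} = - \frac{1}{453571}$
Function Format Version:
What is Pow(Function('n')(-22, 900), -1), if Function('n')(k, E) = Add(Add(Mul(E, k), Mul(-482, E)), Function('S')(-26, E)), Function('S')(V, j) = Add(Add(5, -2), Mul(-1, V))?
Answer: Rational(-1, 453571) ≈ -2.2047e-6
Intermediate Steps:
Function('S')(V, j) = Add(3, Mul(-1, V))
Function('n')(k, E) = Add(29, Mul(-482, E), Mul(E, k)) (Function('n')(k, E) = Add(Add(Mul(E, k), Mul(-482, E)), Add(3, Mul(-1, -26))) = Add(Add(Mul(-482, E), Mul(E, k)), Add(3, 26)) = Add(Add(Mul(-482, E), Mul(E, k)), 29) = Add(29, Mul(-482, E), Mul(E, k)))
Pow(Function('n')(-22, 900), -1) = Pow(Add(29, Mul(-482, 900), Mul(900, -22)), -1) = Pow(Add(29, -433800, -19800), -1) = Pow(-453571, -1) = Rational(-1, 453571)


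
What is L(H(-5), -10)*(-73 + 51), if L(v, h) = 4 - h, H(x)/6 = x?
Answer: -308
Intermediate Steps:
H(x) = 6*x
L(H(-5), -10)*(-73 + 51) = (4 - 1*(-10))*(-73 + 51) = (4 + 10)*(-22) = 14*(-22) = -308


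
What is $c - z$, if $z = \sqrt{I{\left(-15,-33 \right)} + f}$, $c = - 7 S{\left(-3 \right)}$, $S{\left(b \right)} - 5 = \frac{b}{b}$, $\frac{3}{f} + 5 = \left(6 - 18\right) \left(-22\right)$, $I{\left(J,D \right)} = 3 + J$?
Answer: $-42 - \frac{3 i \sqrt{89355}}{259} \approx -42.0 - 3.4624 i$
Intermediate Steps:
$f = \frac{3}{259}$ ($f = \frac{3}{-5 + \left(6 - 18\right) \left(-22\right)} = \frac{3}{-5 - -264} = \frac{3}{-5 + 264} = \frac{3}{259} \approx 0.011583$)
$S{\left(b \right)} = 6$ ($S{\left(b \right)} = 5 + \frac{b}{b} = 5 + 1 = 6$)
$c = -42$ ($c = \left(-7\right) 6 = -42$)
$z = \frac{3 i \sqrt{89355}}{259}$ ($z = \sqrt{\left(3 - 15\right) + \frac{3}{259}} = \sqrt{-12 + \frac{3}{259}} = \sqrt{- \frac{3105}{259}} = \frac{3 i \sqrt{89355}}{259} \approx 3.4624 i$)
$c - z = -42 - \frac{3 i \sqrt{89355}}{259}$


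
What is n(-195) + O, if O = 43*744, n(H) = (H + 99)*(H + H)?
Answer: 69432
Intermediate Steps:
n(H) = 2*H*(99 + H) (n(H) = (99 + H)*(2*H) = 2*H*(99 + H))
O = 31992
n(-195) + O = 2*(-195)*(99 - 195) + 31992 = 2*(-195)*(-96) + 31992 = 37440 + 31992 = 69432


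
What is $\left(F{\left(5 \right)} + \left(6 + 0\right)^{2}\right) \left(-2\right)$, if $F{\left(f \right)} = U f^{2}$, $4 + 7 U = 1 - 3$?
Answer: $- \frac{204}{7} \approx -29.143$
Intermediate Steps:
$U = - \frac{6}{7}$ ($U = - \frac{4}{7} + \frac{1 - 3}{7} = - \frac{4}{7} + \frac{1}{7} \left(-2\right) = - \frac{4}{7} - \frac{2}{7} = - \frac{6}{7} \approx -0.85714$)
$F{\left(f \right)} = - \frac{6 f^{2}}{7}$
$\left(F{\left(5 \right)} + \left(6 + 0\right)^{2}\right) \left(-2\right) = \left(- \frac{6 \cdot 5^{2}}{7} + \left(6 + 0\right)^{2}\right) \left(-2\right) = \left(\left(- \frac{6}{7}\right) 25 + 6^{2}\right) \left(-2\right) = \left(- \frac{150}{7} + 36\right) \left(-2\right) = \frac{102}{7} \left(-2\right) = - \frac{204}{7}$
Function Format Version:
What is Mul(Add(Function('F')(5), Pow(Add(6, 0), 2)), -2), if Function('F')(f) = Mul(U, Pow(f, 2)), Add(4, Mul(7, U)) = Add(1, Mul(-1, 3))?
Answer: Rational(-204, 7) ≈ -29.143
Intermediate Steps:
U = Rational(-6, 7) (U = Add(Rational(-4, 7), Mul(Rational(1, 7), Add(1, Mul(-1, 3)))) = Add(Rational(-4, 7), Mul(Rational(1, 7), Add(1, -3))) = Add(Rational(-4, 7), Mul(Rational(1, 7), -2)) = Add(Rational(-4, 7), Rational(-2, 7)) = Rational(-6, 7) ≈ -0.85714)
Function('F')(f) = Mul(Rational(-6, 7), Pow(f, 2))
Mul(Add(Function('F')(5), Pow(Add(6, 0), 2)), -2) = Mul(Add(Mul(Rational(-6, 7), Pow(5, 2)), Pow(Add(6, 0), 2)), -2) = Mul(Add(Mul(Rational(-6, 7), 25), Pow(6, 2)), -2) = Mul(Add(Rational(-150, 7), 36), -2) = Mul(Rational(102, 7), -2) = Rational(-204, 7)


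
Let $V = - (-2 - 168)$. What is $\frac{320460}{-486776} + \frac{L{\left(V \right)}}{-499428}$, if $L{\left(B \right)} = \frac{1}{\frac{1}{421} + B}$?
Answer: $- \frac{1431837793416397}{2174949326775636} \approx -0.65833$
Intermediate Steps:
$V = 170$ ($V = - (-2 - 168) = \left(-1\right) \left(-170\right) = 170$)
$L{\left(B \right)} = \frac{1}{\frac{1}{421} + B}$
$\frac{320460}{-486776} + \frac{L{\left(V \right)}}{-499428} = \frac{320460}{-486776} + \frac{421 \frac{1}{1 + 421 \cdot 170}}{-499428} = 320460 \left(- \frac{1}{486776}\right) + \frac{421}{1 + 71570} \left(- \frac{1}{499428}\right) = - \frac{80115}{121694} + \frac{421}{71571} \left(- \frac{1}{499428}\right) = - \frac{80115}{121694} - \frac{421}{35744561388} = - \frac{1431837793416397}{2174949326775636}$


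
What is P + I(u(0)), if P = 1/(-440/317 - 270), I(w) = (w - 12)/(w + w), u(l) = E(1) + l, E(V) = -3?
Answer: 107379/43015 ≈ 2.4963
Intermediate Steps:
u(l) = -3 + l
I(w) = (-12 + w)/(2*w) (I(w) = (-12 + w)/((2*w)) = (-12 + w)*(1/(2*w)) = (-12 + w)/(2*w))
P = -317/86030 (P = 1/(-440*1/317 - 270) = 1/(-440/317 - 270) = 1/(-86030/317) = -317/86030 ≈ -0.0036848)
P + I(u(0)) = -317/86030 + (-12 + (-3 + 0))/(2*(-3 + 0)) = -317/86030 + (½)*(-12 - 3)/(-3) = -317/86030 + (½)*(-⅓)*(-15) = -317/86030 + 5/2 = 107379/43015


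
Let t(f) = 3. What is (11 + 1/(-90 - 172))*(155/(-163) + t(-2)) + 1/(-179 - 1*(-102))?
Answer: 37025426/1644181 ≈ 22.519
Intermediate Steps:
(11 + 1/(-90 - 172))*(155/(-163) + t(-2)) + 1/(-179 - 1*(-102)) = (11 + 1/(-90 - 172))*(155/(-163) + 3) + 1/(-179 - 1*(-102)) = (11 + 1/(-262))*(155*(-1/163) + 3) + 1/(-179 + 102) = (11 - 1/262)*(-155/163 + 3) + 1/(-77) = (2881/262)*(334/163) - 1/77 = 481127/21353 - 1/77 = 37025426/1644181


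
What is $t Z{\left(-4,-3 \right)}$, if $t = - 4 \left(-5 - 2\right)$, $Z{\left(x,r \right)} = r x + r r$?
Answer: $588$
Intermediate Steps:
$Z{\left(x,r \right)} = r^{2} + r x$ ($Z{\left(x,r \right)} = r x + r^{2} = r^{2} + r x$)
$t = 28$ ($t = \left(-4\right) \left(-7\right) = 28$)
$t Z{\left(-4,-3 \right)} = 28 \left(- 3 \left(-3 - 4\right)\right) = 28 \left(\left(-3\right) \left(-7\right)\right) = 28 \cdot 21 = 588$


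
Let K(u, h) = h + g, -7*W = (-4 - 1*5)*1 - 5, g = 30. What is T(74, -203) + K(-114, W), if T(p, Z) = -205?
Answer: -173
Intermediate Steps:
W = 2 (W = -((-4 - 1*5)*1 - 5)/7 = -((-4 - 5)*1 - 5)/7 = -(-9*1 - 5)/7 = -(-9 - 5)/7 = -⅐*(-14) = 2)
K(u, h) = 30 + h (K(u, h) = h + 30 = 30 + h)
T(74, -203) + K(-114, W) = -205 + (30 + 2) = -205 + 32 = -173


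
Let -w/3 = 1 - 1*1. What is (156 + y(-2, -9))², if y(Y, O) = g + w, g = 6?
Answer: 26244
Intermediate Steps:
w = 0 (w = -3*(1 - 1*1) = -3*(1 - 1) = -3*0 = 0)
y(Y, O) = 6 (y(Y, O) = 6 + 0 = 6)
(156 + y(-2, -9))² = (156 + 6)² = 162² = 26244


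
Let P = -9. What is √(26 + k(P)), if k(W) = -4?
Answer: √22 ≈ 4.6904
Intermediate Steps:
√(26 + k(P)) = √(26 - 4) = √22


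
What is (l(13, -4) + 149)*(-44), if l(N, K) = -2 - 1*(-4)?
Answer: -6644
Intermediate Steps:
l(N, K) = 2 (l(N, K) = -2 + 4 = 2)
(l(13, -4) + 149)*(-44) = (2 + 149)*(-44) = 151*(-44) = -6644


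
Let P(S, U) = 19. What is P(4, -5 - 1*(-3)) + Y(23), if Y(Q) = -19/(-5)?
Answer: 114/5 ≈ 22.800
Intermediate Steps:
Y(Q) = 19/5 (Y(Q) = -19*(-⅕) = 19/5)
P(4, -5 - 1*(-3)) + Y(23) = 19 + 19/5 = 114/5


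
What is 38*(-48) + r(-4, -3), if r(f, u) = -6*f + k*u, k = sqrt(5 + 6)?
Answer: -1800 - 3*sqrt(11) ≈ -1809.9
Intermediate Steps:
k = sqrt(11) ≈ 3.3166
r(f, u) = -6*f + u*sqrt(11) (r(f, u) = -6*f + sqrt(11)*u = -6*f + u*sqrt(11))
38*(-48) + r(-4, -3) = 38*(-48) + (-6*(-4) - 3*sqrt(11)) = -1824 + (24 - 3*sqrt(11)) = -1800 - 3*sqrt(11)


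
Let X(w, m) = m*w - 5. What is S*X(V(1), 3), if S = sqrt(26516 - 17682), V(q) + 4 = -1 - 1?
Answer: -23*sqrt(8834) ≈ -2161.8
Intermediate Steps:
V(q) = -6 (V(q) = -4 + (-1 - 1) = -4 - 2 = -6)
X(w, m) = -5 + m*w
S = sqrt(8834) ≈ 93.989
S*X(V(1), 3) = sqrt(8834)*(-5 + 3*(-6)) = sqrt(8834)*(-5 - 18) = sqrt(8834)*(-23) = -23*sqrt(8834)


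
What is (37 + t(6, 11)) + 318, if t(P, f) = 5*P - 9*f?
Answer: 286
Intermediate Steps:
t(P, f) = -9*f + 5*P
(37 + t(6, 11)) + 318 = (37 + (-9*11 + 5*6)) + 318 = (37 + (-99 + 30)) + 318 = (37 - 69) + 318 = -32 + 318 = 286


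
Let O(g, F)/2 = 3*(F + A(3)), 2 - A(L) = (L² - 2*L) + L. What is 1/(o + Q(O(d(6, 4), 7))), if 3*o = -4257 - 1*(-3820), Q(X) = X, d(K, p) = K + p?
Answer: -3/383 ≈ -0.0078329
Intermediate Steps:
A(L) = 2 + L - L² (A(L) = 2 - ((L² - 2*L) + L) = 2 - (L² - L) = 2 + (L - L²) = 2 + L - L²)
O(g, F) = -24 + 6*F (O(g, F) = 2*(3*(F + (2 + 3 - 1*3²))) = 2*(3*(F + (2 + 3 - 1*9))) = 2*(3*(F + (2 + 3 - 9))) = 2*(3*(F - 4)) = 2*(3*(-4 + F)) = 2*(-12 + 3*F) = -24 + 6*F)
o = -437/3 (o = (-4257 - 1*(-3820))/3 = (-4257 + 3820)/3 = (⅓)*(-437) = -437/3 ≈ -145.67)
1/(o + Q(O(d(6, 4), 7))) = 1/(-437/3 + (-24 + 6*7)) = 1/(-437/3 + (-24 + 42)) = 1/(-437/3 + 18) = 1/(-383/3) = -3/383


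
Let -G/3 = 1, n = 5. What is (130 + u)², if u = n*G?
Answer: 13225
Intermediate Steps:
G = -3 (G = -3*1 = -3)
u = -15 (u = 5*(-3) = -15)
(130 + u)² = (130 - 15)² = 115² = 13225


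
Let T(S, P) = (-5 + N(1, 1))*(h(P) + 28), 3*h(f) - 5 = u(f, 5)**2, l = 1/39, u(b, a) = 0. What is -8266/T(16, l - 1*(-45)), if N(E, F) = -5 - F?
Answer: 24798/979 ≈ 25.330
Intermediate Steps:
l = 1/39 ≈ 0.025641
h(f) = 5/3 (h(f) = 5/3 + (1/3)*0**2 = 5/3 + (1/3)*0 = 5/3 + 0 = 5/3)
T(S, P) = -979/3 (T(S, P) = (-5 + (-5 - 1*1))*(5/3 + 28) = (-5 + (-5 - 1))*(89/3) = (-5 - 6)*(89/3) = -11*89/3 = -979/3)
-8266/T(16, l - 1*(-45)) = -8266/(-979/3) = -8266*(-3/979) = 24798/979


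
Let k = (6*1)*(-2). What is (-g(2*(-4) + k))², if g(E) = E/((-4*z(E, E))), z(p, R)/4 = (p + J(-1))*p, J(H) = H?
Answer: 1/112896 ≈ 8.8577e-6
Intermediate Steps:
z(p, R) = 4*p*(-1 + p) (z(p, R) = 4*((p - 1)*p) = 4*((-1 + p)*p) = 4*(p*(-1 + p)) = 4*p*(-1 + p))
k = -12 (k = 6*(-2) = -12)
g(E) = -1/(16*(-1 + E)) (g(E) = E/((-16*E*(-1 + E))) = E*(-1/(16*E*(-1 + E))) = -1/(16*(-1 + E)))
(-g(2*(-4) + k))² = (-(-1)/(-16 + 16*(2*(-4) - 12)))² = (-(-1)/(-16 + 16*(-8 - 12)))² = (-(-1)/(-16 + 16*(-20)))² = (-(-1)/(-16 - 320))² = (-(-1)/(-336))² = (-(-1)*(-1)/336)² = (-1*1/336)² = (-1/336)² = 1/112896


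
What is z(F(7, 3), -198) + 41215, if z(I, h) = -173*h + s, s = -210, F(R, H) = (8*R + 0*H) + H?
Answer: 75259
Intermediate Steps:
F(R, H) = H + 8*R (F(R, H) = (8*R + 0) + H = 8*R + H = H + 8*R)
z(I, h) = -210 - 173*h (z(I, h) = -173*h - 210 = -210 - 173*h)
z(F(7, 3), -198) + 41215 = (-210 - 173*(-198)) + 41215 = (-210 + 34254) + 41215 = 34044 + 41215 = 75259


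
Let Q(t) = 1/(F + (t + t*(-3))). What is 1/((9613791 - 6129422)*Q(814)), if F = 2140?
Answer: 512/3484369 ≈ 0.00014694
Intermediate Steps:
Q(t) = 1/(2140 - 2*t) (Q(t) = 1/(2140 + (t + t*(-3))) = 1/(2140 + (t - 3*t)) = 1/(2140 - 2*t))
1/((9613791 - 6129422)*Q(814)) = 1/((9613791 - 6129422)*((-1/(-2140 + 2*814)))) = 1/(3484369*((-1/(-2140 + 1628)))) = 1/(3484369*((-1/(-512)))) = 1/(3484369*((-1*(-1/512)))) = 1/(3484369*(1/512)) = (1/3484369)*512 = 512/3484369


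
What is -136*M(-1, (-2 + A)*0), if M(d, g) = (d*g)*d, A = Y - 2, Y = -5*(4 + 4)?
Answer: 0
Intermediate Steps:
Y = -40 (Y = -5*8 = -40)
A = -42 (A = -40 - 2 = -42)
M(d, g) = g*d²
-136*M(-1, (-2 + A)*0) = -136*(-2 - 42)*0*(-1)² = -136*(-44*0) = -0 = -136*0 = 0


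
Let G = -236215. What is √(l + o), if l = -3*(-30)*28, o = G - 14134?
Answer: I*√247829 ≈ 497.82*I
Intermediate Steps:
o = -250349 (o = -236215 - 14134 = -250349)
l = 2520 (l = 90*28 = 2520)
√(l + o) = √(2520 - 250349) = √(-247829) = I*√247829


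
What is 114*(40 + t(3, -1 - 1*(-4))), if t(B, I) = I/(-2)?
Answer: 4389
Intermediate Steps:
t(B, I) = -I/2 (t(B, I) = I*(-½) = -I/2)
114*(40 + t(3, -1 - 1*(-4))) = 114*(40 - (-1 - 1*(-4))/2) = 114*(40 - (-1 + 4)/2) = 114*(40 - ½*3) = 114*(40 - 3/2) = 114*(77/2) = 4389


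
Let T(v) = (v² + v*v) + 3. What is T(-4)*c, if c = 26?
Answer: 910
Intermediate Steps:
T(v) = 3 + 2*v² (T(v) = (v² + v²) + 3 = 2*v² + 3 = 3 + 2*v²)
T(-4)*c = (3 + 2*(-4)²)*26 = (3 + 2*16)*26 = (3 + 32)*26 = 35*26 = 910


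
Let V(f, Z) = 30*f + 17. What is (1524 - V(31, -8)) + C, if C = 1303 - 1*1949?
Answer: -69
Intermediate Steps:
V(f, Z) = 17 + 30*f
C = -646 (C = 1303 - 1949 = -646)
(1524 - V(31, -8)) + C = (1524 - (17 + 30*31)) - 646 = (1524 - (17 + 930)) - 646 = (1524 - 1*947) - 646 = (1524 - 947) - 646 = 577 - 646 = -69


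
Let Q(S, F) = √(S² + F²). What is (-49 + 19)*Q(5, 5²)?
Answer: -150*√26 ≈ -764.85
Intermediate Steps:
Q(S, F) = √(F² + S²)
(-49 + 19)*Q(5, 5²) = (-49 + 19)*√((5²)² + 5²) = -30*√(25² + 25) = -30*√(625 + 25) = -150*√26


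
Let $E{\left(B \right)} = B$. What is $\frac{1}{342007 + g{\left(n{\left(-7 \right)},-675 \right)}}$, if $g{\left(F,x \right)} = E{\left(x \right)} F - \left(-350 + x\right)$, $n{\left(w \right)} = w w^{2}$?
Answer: $\frac{1}{574557} \approx 1.7405 \cdot 10^{-6}$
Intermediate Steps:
$n{\left(w \right)} = w^{3}$
$g{\left(F,x \right)} = 350 - x + F x$ ($g{\left(F,x \right)} = x F - \left(-350 + x\right) = F x - \left(-350 + x\right) = 350 - x + F x$)
$\frac{1}{342007 + g{\left(n{\left(-7 \right)},-675 \right)}} = \frac{1}{342007 + \left(350 - -675 + \left(-7\right)^{3} \left(-675\right)\right)} = \frac{1}{342007 + \left(350 + 675 - -231525\right)} = \frac{1}{342007 + \left(350 + 675 + 231525\right)} = \frac{1}{342007 + 232550} = \frac{1}{574557}$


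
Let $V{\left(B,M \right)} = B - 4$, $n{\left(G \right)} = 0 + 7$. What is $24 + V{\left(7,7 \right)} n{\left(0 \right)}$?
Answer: $45$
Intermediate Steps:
$n{\left(G \right)} = 7$
$V{\left(B,M \right)} = -4 + B$ ($V{\left(B,M \right)} = B - 4 = -4 + B$)
$24 + V{\left(7,7 \right)} n{\left(0 \right)} = 24 + \left(-4 + 7\right) 7 = 24 + 3 \cdot 7 = 24 + 21 = 45$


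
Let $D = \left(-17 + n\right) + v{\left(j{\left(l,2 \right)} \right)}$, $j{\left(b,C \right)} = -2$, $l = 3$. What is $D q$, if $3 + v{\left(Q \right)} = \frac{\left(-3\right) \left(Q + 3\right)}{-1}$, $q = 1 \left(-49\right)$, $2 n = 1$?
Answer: $\frac{1617}{2} \approx 808.5$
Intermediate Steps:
$n = \frac{1}{2}$ ($n = \frac{1}{2} \cdot 1 = \frac{1}{2} \approx 0.5$)
$q = -49$
$v{\left(Q \right)} = 6 + 3 Q$ ($v{\left(Q \right)} = -3 + \frac{\left(-3\right) \left(Q + 3\right)}{-1} = -3 + - 3 \left(3 + Q\right) \left(-1\right) = -3 + \left(-9 - 3 Q\right) \left(-1\right) = -3 + \left(9 + 3 Q\right) = 6 + 3 Q$)
$D = - \frac{33}{2}$ ($D = \left(-17 + \frac{1}{2}\right) + \left(6 + 3 \left(-2\right)\right) = - \frac{33}{2} + \left(6 - 6\right) = - \frac{33}{2} + 0 = - \frac{33}{2} \approx -16.5$)
$D q = \left(- \frac{33}{2}\right) \left(-49\right) = \frac{1617}{2}$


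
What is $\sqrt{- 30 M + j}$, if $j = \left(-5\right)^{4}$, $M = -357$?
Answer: $\sqrt{11335} \approx 106.47$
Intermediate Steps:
$j = 625$
$\sqrt{- 30 M + j} = \sqrt{\left(-30\right) \left(-357\right) + 625} = \sqrt{10710 + 625} = \sqrt{11335}$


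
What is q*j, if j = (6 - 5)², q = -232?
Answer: -232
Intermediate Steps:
j = 1 (j = 1² = 1)
q*j = -232*1 = -232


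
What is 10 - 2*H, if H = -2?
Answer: 14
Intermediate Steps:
10 - 2*H = 10 - 2*(-2) = 10 + 4 = 14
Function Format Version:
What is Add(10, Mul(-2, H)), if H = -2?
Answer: 14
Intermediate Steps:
Add(10, Mul(-2, H)) = Add(10, Mul(-2, -2)) = Add(10, 4) = 14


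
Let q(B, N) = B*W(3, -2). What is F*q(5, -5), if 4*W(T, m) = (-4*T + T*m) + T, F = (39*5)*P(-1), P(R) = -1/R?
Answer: -14625/4 ≈ -3656.3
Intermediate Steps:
F = 195 (F = (39*5)*(-1/(-1)) = 195*(-1*(-1)) = 195*1 = 195)
W(T, m) = -3*T/4 + T*m/4 (W(T, m) = ((-4*T + T*m) + T)/4 = (-3*T + T*m)/4 = -3*T/4 + T*m/4)
q(B, N) = -15*B/4 (q(B, N) = B*((¼)*3*(-3 - 2)) = B*((¼)*3*(-5)) = B*(-15/4) = -15*B/4)
F*q(5, -5) = 195*(-15/4*5) = 195*(-75/4) = -14625/4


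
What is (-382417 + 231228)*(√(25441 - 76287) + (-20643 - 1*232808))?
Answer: 38319003239 - 151189*I*√50846 ≈ 3.8319e+10 - 3.4092e+7*I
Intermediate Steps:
(-382417 + 231228)*(√(25441 - 76287) + (-20643 - 1*232808)) = -151189*(√(-50846) + (-20643 - 232808)) = -151189*(I*√50846 - 253451) = -151189*(-253451 + I*√50846) = 38319003239 - 151189*I*√50846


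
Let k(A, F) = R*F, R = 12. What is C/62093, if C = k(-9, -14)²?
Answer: 28224/62093 ≈ 0.45454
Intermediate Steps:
k(A, F) = 12*F
C = 28224 (C = (12*(-14))² = (-168)² = 28224)
C/62093 = 28224/62093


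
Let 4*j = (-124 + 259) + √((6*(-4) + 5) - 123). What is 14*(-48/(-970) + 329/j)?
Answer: 1212482712/8907995 - 18424*I*√142/18367 ≈ 136.11 - 11.953*I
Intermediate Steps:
j = 135/4 + I*√142/4 (j = ((-124 + 259) + √((6*(-4) + 5) - 123))/4 = (135 + √((-24 + 5) - 123))/4 = (135 + √(-19 - 123))/4 = (135 + √(-142))/4 = (135 + I*√142)/4 = 135/4 + I*√142/4 ≈ 33.75 + 2.9791*I)
14*(-48/(-970) + 329/j) = 14*(-48/(-970) + 329/(135/4 + I*√142/4)) = 14*(-48*(-1/970) + 329/(135/4 + I*√142/4)) = 14*(24/485 + 329/(135/4 + I*√142/4)) = 336/485 + 4606/(135/4 + I*√142/4)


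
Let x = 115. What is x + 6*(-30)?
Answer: -65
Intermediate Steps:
x + 6*(-30) = 115 + 6*(-30) = 115 - 180 = -65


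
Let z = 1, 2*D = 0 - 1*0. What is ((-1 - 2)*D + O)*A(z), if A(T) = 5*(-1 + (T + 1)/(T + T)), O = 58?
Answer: 0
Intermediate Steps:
D = 0 (D = (0 - 1*0)/2 = (0 + 0)/2 = (½)*0 = 0)
A(T) = -5 + 5*(1 + T)/(2*T) (A(T) = 5*(-1 + (1 + T)/((2*T))) = 5*(-1 + (1 + T)*(1/(2*T))) = 5*(-1 + (1 + T)/(2*T)) = -5 + 5*(1 + T)/(2*T))
((-1 - 2)*D + O)*A(z) = ((-1 - 2)*0 + 58)*((5/2)*(1 - 1*1)/1) = (-3*0 + 58)*((5/2)*1*(1 - 1)) = (0 + 58)*((5/2)*1*0) = 58*0 = 0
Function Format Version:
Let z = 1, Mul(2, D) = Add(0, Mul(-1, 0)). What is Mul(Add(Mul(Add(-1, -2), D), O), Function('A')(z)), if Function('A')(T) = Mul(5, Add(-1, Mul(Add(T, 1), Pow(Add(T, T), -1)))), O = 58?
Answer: 0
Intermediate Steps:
D = 0 (D = Mul(Rational(1, 2), Add(0, Mul(-1, 0))) = Mul(Rational(1, 2), Add(0, 0)) = Mul(Rational(1, 2), 0) = 0)
Function('A')(T) = Add(-5, Mul(Rational(5, 2), Pow(T, -1), Add(1, T))) (Function('A')(T) = Mul(5, Add(-1, Mul(Add(1, T), Pow(Mul(2, T), -1)))) = Mul(5, Add(-1, Mul(Add(1, T), Mul(Rational(1, 2), Pow(T, -1))))) = Mul(5, Add(-1, Mul(Rational(1, 2), Pow(T, -1), Add(1, T)))) = Add(-5, Mul(Rational(5, 2), Pow(T, -1), Add(1, T))))
Mul(Add(Mul(Add(-1, -2), D), O), Function('A')(z)) = Mul(Add(Mul(Add(-1, -2), 0), 58), Mul(Rational(5, 2), Pow(1, -1), Add(1, Mul(-1, 1)))) = Mul(Add(Mul(-3, 0), 58), Mul(Rational(5, 2), 1, Add(1, -1))) = Mul(Add(0, 58), Mul(Rational(5, 2), 1, 0)) = Mul(58, 0) = 0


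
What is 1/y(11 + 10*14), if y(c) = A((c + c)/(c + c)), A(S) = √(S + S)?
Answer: √2/2 ≈ 0.70711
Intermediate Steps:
A(S) = √2*√S (A(S) = √(2*S) = √2*√S)
y(c) = √2 (y(c) = √2*√((c + c)/(c + c)) = √2*√((2*c)/((2*c))) = √2*√((2*c)*(1/(2*c))) = √2*√1 = √2*1 = √2)
1/y(11 + 10*14) = 1/(√2) = √2/2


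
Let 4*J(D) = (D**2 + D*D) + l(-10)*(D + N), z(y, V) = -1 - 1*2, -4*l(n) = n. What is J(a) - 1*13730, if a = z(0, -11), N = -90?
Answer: -110269/8 ≈ -13784.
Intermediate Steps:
l(n) = -n/4
z(y, V) = -3 (z(y, V) = -1 - 2 = -3)
a = -3
J(D) = -225/4 + D**2/2 + 5*D/8 (J(D) = ((D**2 + D*D) + (-1/4*(-10))*(D - 90))/4 = ((D**2 + D**2) + 5*(-90 + D)/2)/4 = (2*D**2 + (-225 + 5*D/2))/4 = (-225 + 2*D**2 + 5*D/2)/4 = -225/4 + D**2/2 + 5*D/8)
J(a) - 1*13730 = (-225/4 + (1/2)*(-3)**2 + (5/8)*(-3)) - 1*13730 = (-225/4 + (1/2)*9 - 15/8) - 13730 = (-225/4 + 9/2 - 15/8) - 13730 = -429/8 - 13730 = -110269/8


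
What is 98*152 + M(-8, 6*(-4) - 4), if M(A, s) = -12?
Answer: 14884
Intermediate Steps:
98*152 + M(-8, 6*(-4) - 4) = 98*152 - 12 = 14896 - 12 = 14884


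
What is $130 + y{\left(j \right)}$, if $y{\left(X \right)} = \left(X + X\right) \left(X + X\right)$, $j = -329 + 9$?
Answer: $409730$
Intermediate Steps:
$j = -320$
$y{\left(X \right)} = 4 X^{2}$ ($y{\left(X \right)} = 2 X 2 X = 4 X^{2}$)
$130 + y{\left(j \right)} = 130 + 4 \left(-320\right)^{2} = 130 + 4 \cdot 102400 = 130 + 409600 = 409730$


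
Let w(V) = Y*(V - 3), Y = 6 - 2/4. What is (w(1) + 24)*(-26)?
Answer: -338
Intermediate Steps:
Y = 11/2 (Y = 6 + (1/4)*(-2) = 6 - 1/2 = 11/2 ≈ 5.5000)
w(V) = -33/2 + 11*V/2 (w(V) = 11*(V - 3)/2 = 11*(-3 + V)/2 = -33/2 + 11*V/2)
(w(1) + 24)*(-26) = ((-33/2 + (11/2)*1) + 24)*(-26) = ((-33/2 + 11/2) + 24)*(-26) = (-11 + 24)*(-26) = 13*(-26) = -338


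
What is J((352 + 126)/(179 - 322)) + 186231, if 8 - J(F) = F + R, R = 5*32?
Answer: 26609775/143 ≈ 1.8608e+5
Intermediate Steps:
R = 160
J(F) = -152 - F (J(F) = 8 - (F + 160) = 8 - (160 + F) = 8 + (-160 - F) = -152 - F)
J((352 + 126)/(179 - 322)) + 186231 = (-152 - (352 + 126)/(179 - 322)) + 186231 = (-152 - 478/(-143)) + 186231 = (-152 - 478*(-1)/143) + 186231 = (-152 - 1*(-478/143)) + 186231 = (-152 + 478/143) + 186231 = -21258/143 + 186231 = 26609775/143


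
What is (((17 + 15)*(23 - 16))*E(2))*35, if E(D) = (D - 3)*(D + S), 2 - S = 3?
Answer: -7840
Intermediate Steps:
S = -1 (S = 2 - 1*3 = 2 - 3 = -1)
E(D) = (-1 + D)*(-3 + D) (E(D) = (D - 3)*(D - 1) = (-3 + D)*(-1 + D) = (-1 + D)*(-3 + D))
(((17 + 15)*(23 - 16))*E(2))*35 = (((17 + 15)*(23 - 16))*(3 + 2² - 4*2))*35 = ((32*7)*(3 + 4 - 8))*35 = (224*(-1))*35 = -224*35 = -7840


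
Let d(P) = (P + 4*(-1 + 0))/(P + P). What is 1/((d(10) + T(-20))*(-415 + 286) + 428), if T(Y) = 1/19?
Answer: 190/72677 ≈ 0.0026143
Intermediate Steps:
d(P) = (-4 + P)/(2*P) (d(P) = (P + 4*(-1))/((2*P)) = (P - 4)*(1/(2*P)) = (-4 + P)*(1/(2*P)) = (-4 + P)/(2*P))
T(Y) = 1/19
1/((d(10) + T(-20))*(-415 + 286) + 428) = 1/(((½)*(-4 + 10)/10 + 1/19)*(-415 + 286) + 428) = 1/(((½)*(⅒)*6 + 1/19)*(-129) + 428) = 1/((3/10 + 1/19)*(-129) + 428) = 1/((67/190)*(-129) + 428) = 1/(-8643/190 + 428) = 1/(72677/190) = 190/72677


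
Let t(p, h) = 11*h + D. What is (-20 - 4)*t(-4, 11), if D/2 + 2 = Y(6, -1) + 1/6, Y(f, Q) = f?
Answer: -3104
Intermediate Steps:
D = 25/3 (D = -4 + 2*(6 + 1/6) = -4 + 2*(6 + ⅙) = -4 + 2*(37/6) = -4 + 37/3 = 25/3 ≈ 8.3333)
t(p, h) = 25/3 + 11*h (t(p, h) = 11*h + 25/3 = 25/3 + 11*h)
(-20 - 4)*t(-4, 11) = (-20 - 4)*(25/3 + 11*11) = -24*(25/3 + 121) = -24*388/3 = -3104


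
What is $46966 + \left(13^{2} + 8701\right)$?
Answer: $55836$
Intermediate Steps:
$46966 + \left(13^{2} + 8701\right) = 46966 + \left(169 + 8701\right) = 46966 + 8870 = 55836$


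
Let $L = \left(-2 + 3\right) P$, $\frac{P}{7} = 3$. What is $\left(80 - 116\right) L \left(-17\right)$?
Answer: $12852$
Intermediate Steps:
$P = 21$ ($P = 7 \cdot 3 = 21$)
$L = 21$ ($L = \left(-2 + 3\right) 21 = 1 \cdot 21 = 21$)
$\left(80 - 116\right) L \left(-17\right) = \left(80 - 116\right) 21 \left(-17\right) = \left(-36\right) \left(-357\right) = 12852$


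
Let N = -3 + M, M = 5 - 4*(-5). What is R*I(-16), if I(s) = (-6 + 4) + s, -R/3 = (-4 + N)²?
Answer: 17496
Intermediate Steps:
M = 25 (M = 5 + 20 = 25)
N = 22 (N = -3 + 25 = 22)
R = -972 (R = -3*(-4 + 22)² = -3*18² = -3*324 = -972)
I(s) = -2 + s
R*I(-16) = -972*(-2 - 16) = -972*(-18) = 17496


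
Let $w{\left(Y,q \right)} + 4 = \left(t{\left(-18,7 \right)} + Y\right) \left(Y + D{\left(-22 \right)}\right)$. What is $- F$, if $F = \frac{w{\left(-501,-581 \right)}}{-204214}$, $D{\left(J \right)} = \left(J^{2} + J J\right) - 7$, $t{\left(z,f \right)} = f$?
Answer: $- \frac{113622}{102107} \approx -1.1128$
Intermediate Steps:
$D{\left(J \right)} = -7 + 2 J^{2}$ ($D{\left(J \right)} = \left(J^{2} + J^{2}\right) - 7 = 2 J^{2} - 7 = -7 + 2 J^{2}$)
$w{\left(Y,q \right)} = -4 + \left(7 + Y\right) \left(961 + Y\right)$ ($w{\left(Y,q \right)} = -4 + \left(7 + Y\right) \left(Y - \left(7 - 2 \left(-22\right)^{2}\right)\right) = -4 + \left(7 + Y\right) \left(Y + \left(-7 + 2 \cdot 484\right)\right) = -4 + \left(7 + Y\right) \left(Y + \left(-7 + 968\right)\right) = -4 + \left(7 + Y\right) \left(Y + 961\right) = -4 + \left(7 + Y\right) \left(961 + Y\right)$)
$F = \frac{113622}{102107}$ ($F = \frac{6723 + \left(-501\right)^{2} + 968 \left(-501\right)}{-204214} = \left(6723 + 251001 - 484968\right) \left(- \frac{1}{204214}\right) = \left(-227244\right) \left(- \frac{1}{204214}\right) = \frac{113622}{102107} \approx 1.1128$)
$- F = \left(-1\right) \frac{113622}{102107} = - \frac{113622}{102107}$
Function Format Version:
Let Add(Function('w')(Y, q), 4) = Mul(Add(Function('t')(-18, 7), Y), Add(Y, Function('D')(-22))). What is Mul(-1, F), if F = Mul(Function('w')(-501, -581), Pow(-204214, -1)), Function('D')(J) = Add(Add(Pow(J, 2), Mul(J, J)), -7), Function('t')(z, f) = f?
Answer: Rational(-113622, 102107) ≈ -1.1128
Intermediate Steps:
Function('D')(J) = Add(-7, Mul(2, Pow(J, 2))) (Function('D')(J) = Add(Add(Pow(J, 2), Pow(J, 2)), -7) = Add(Mul(2, Pow(J, 2)), -7) = Add(-7, Mul(2, Pow(J, 2))))
Function('w')(Y, q) = Add(-4, Mul(Add(7, Y), Add(961, Y))) (Function('w')(Y, q) = Add(-4, Mul(Add(7, Y), Add(Y, Add(-7, Mul(2, Pow(-22, 2)))))) = Add(-4, Mul(Add(7, Y), Add(Y, Add(-7, Mul(2, 484))))) = Add(-4, Mul(Add(7, Y), Add(Y, Add(-7, 968)))) = Add(-4, Mul(Add(7, Y), Add(Y, 961))) = Add(-4, Mul(Add(7, Y), Add(961, Y))))
F = Rational(113622, 102107) (F = Mul(Add(6723, Pow(-501, 2), Mul(968, -501)), Pow(-204214, -1)) = Mul(Add(6723, 251001, -484968), Rational(-1, 204214)) = Mul(-227244, Rational(-1, 204214)) = Rational(113622, 102107) ≈ 1.1128)
Mul(-1, F) = Mul(-1, Rational(113622, 102107)) = Rational(-113622, 102107)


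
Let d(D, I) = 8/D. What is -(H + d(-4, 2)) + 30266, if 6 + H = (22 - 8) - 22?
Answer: 30282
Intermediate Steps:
H = -14 (H = -6 + ((22 - 8) - 22) = -6 + (14 - 22) = -6 - 8 = -14)
-(H + d(-4, 2)) + 30266 = -(-14 + 8/(-4)) + 30266 = -(-14 + 8*(-1/4)) + 30266 = -(-14 - 2) + 30266 = -1*(-16) + 30266 = 16 + 30266 = 30282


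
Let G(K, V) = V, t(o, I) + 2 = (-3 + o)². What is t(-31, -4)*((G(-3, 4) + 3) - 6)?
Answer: 1154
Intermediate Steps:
t(o, I) = -2 + (-3 + o)²
t(-31, -4)*((G(-3, 4) + 3) - 6) = (-2 + (-3 - 31)²)*((4 + 3) - 6) = (-2 + (-34)²)*(7 - 6) = (-2 + 1156)*1 = 1154*1 = 1154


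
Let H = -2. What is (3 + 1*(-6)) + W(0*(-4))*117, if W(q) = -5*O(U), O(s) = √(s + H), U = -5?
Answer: -3 - 585*I*√7 ≈ -3.0 - 1547.8*I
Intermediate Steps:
O(s) = √(-2 + s) (O(s) = √(s - 2) = √(-2 + s))
W(q) = -5*I*√7 (W(q) = -5*√(-2 - 5) = -5*I*√7)
(3 + 1*(-6)) + W(0*(-4))*117 = (3 + 1*(-6)) - 5*I*√7*117 = (3 - 6) - 585*I*√7 = -3 - 585*I*√7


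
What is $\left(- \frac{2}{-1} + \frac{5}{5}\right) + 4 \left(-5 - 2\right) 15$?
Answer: $-417$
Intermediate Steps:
$\left(- \frac{2}{-1} + \frac{5}{5}\right) + 4 \left(-5 - 2\right) 15 = \left(\left(-2\right) \left(-1\right) + 5 \cdot \frac{1}{5}\right) + 4 \left(-7\right) 15 = \left(2 + 1\right) - 420 = 3 - 420 = -417$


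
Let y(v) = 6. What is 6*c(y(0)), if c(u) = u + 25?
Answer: 186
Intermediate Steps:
c(u) = 25 + u
6*c(y(0)) = 6*(25 + 6) = 6*31 = 186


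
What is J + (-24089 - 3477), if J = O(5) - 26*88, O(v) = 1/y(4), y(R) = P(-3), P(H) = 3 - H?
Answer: -179123/6 ≈ -29854.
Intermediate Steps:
y(R) = 6 (y(R) = 3 - 1*(-3) = 3 + 3 = 6)
O(v) = ⅙ (O(v) = 1/6 = ⅙)
J = -13727/6 (J = ⅙ - 26*88 = ⅙ - 2288 = -13727/6 ≈ -2287.8)
J + (-24089 - 3477) = -13727/6 + (-24089 - 3477) = -13727/6 - 27566 = -179123/6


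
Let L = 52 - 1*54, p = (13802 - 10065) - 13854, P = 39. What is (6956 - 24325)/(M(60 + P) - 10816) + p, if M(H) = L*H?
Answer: -111411269/11014 ≈ -10115.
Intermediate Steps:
p = -10117 (p = 3737 - 13854 = -10117)
L = -2 (L = 52 - 54 = -2)
M(H) = -2*H
(6956 - 24325)/(M(60 + P) - 10816) + p = (6956 - 24325)/(-2*(60 + 39) - 10816) - 10117 = -17369/(-2*99 - 10816) - 10117 = -17369/(-198 - 10816) - 10117 = -17369/(-11014) - 10117 = -17369*(-1/11014) - 10117 = 17369/11014 - 10117 = -111411269/11014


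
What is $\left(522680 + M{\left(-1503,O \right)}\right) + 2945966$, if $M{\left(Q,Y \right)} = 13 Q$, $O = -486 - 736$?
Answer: $3449107$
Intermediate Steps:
$O = -1222$ ($O = -486 - 736 = -1222$)
$\left(522680 + M{\left(-1503,O \right)}\right) + 2945966 = \left(522680 + 13 \left(-1503\right)\right) + 2945966 = \left(522680 - 19539\right) + 2945966 = 503141 + 2945966 = 3449107$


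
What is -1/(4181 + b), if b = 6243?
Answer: -1/10424 ≈ -9.5933e-5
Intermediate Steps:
-1/(4181 + b) = -1/(4181 + 6243) = -1/10424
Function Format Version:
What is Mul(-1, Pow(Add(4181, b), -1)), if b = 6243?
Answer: Rational(-1, 10424) ≈ -9.5933e-5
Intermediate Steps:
Mul(-1, Pow(Add(4181, b), -1)) = Mul(-1, Pow(Add(4181, 6243), -1)) = Mul(-1, Pow(10424, -1)) = Mul(-1, Rational(1, 10424)) = Rational(-1, 10424)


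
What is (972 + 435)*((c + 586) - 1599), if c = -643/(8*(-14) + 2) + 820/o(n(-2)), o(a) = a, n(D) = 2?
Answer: -92421609/110 ≈ -8.4020e+5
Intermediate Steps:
c = 45743/110 (c = -643/(8*(-14) + 2) + 820/2 = -643/(-112 + 2) + 820*(1/2) = -643/(-110) + 410 = -643*(-1/110) + 410 = 643/110 + 410 = 45743/110 ≈ 415.85)
(972 + 435)*((c + 586) - 1599) = (972 + 435)*((45743/110 + 586) - 1599) = 1407*(110203/110 - 1599) = 1407*(-65687/110) = -92421609/110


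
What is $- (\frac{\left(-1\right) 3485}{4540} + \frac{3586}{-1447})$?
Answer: $\frac{4264647}{1313876} \approx 3.2459$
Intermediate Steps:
$- (\frac{\left(-1\right) 3485}{4540} + \frac{3586}{-1447}) = - (\left(-3485\right) \frac{1}{4540} + 3586 \left(- \frac{1}{1447}\right)) = - (- \frac{697}{908} - \frac{3586}{1447}) = \left(-1\right) \left(- \frac{4264647}{1313876}\right) = \frac{4264647}{1313876}$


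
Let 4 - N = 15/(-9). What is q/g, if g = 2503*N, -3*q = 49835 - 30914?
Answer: -1113/2503 ≈ -0.44467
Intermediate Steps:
N = 17/3 (N = 4 - 15/(-9) = 4 - 15*(-1)/9 = 4 - 1*(-5/3) = 4 + 5/3 = 17/3 ≈ 5.6667)
q = -6307 (q = -(49835 - 30914)/3 = -1/3*18921 = -6307)
g = 42551/3 (g = 2503*(17/3) = 42551/3 ≈ 14184.)
q/g = -6307/42551/3 = -6307*3/42551 = -1113/2503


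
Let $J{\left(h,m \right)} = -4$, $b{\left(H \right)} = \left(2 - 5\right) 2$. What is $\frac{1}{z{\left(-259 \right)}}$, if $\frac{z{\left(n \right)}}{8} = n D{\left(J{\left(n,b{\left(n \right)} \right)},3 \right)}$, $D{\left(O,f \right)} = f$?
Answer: $- \frac{1}{6216} \approx -0.00016088$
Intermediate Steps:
$b{\left(H \right)} = -6$ ($b{\left(H \right)} = \left(-3\right) 2 = -6$)
$z{\left(n \right)} = 24 n$ ($z{\left(n \right)} = 8 n 3 = 8 \cdot 3 n = 24 n$)
$\frac{1}{z{\left(-259 \right)}} = \frac{1}{24 \left(-259\right)} = \frac{1}{-6216} = - \frac{1}{6216}$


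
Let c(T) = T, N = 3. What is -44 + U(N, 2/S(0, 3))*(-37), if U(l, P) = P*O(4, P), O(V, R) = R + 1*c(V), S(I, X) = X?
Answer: -1432/9 ≈ -159.11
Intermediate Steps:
O(V, R) = R + V (O(V, R) = R + 1*V = R + V)
U(l, P) = P*(4 + P) (U(l, P) = P*(P + 4) = P*(4 + P))
-44 + U(N, 2/S(0, 3))*(-37) = -44 + ((2/3)*(4 + 2/3))*(-37) = -44 + ((2*(⅓))*(4 + 2*(⅓)))*(-37) = -44 + (2*(4 + ⅔)/3)*(-37) = -44 + ((⅔)*(14/3))*(-37) = -44 + (28/9)*(-37) = -44 - 1036/9 = -1432/9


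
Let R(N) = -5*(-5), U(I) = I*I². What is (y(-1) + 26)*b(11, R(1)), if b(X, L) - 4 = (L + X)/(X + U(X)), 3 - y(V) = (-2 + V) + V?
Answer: 8106/61 ≈ 132.89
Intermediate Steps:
y(V) = 5 - 2*V (y(V) = 3 - ((-2 + V) + V) = 3 - (-2 + 2*V) = 3 + (2 - 2*V) = 5 - 2*V)
U(I) = I³
R(N) = 25
b(X, L) = 4 + (L + X)/(X + X³)
(y(-1) + 26)*b(11, R(1)) = ((5 - 2*(-1)) + 26)*((25 + 4*11³ + 5*11)/(11 + 11³)) = ((5 + 2) + 26)*((25 + 4*1331 + 55)/(11 + 1331)) = (7 + 26)*((25 + 5324 + 55)/1342) = 33*((1/1342)*5404) = 33*(2702/671) = 8106/61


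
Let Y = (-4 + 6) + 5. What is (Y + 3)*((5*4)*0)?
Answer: 0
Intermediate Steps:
Y = 7 (Y = 2 + 5 = 7)
(Y + 3)*((5*4)*0) = (7 + 3)*((5*4)*0) = 10*(20*0) = 10*0 = 0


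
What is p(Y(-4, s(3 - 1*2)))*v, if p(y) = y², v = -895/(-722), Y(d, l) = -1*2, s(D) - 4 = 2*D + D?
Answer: 1790/361 ≈ 4.9585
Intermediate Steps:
s(D) = 4 + 3*D (s(D) = 4 + (2*D + D) = 4 + 3*D)
Y(d, l) = -2
v = 895/722 (v = -895*(-1/722) = 895/722 ≈ 1.2396)
p(Y(-4, s(3 - 1*2)))*v = (-2)²*(895/722) = 4*(895/722) = 1790/361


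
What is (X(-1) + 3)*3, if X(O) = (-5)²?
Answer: 84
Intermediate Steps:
X(O) = 25
(X(-1) + 3)*3 = (25 + 3)*3 = 28*3 = 84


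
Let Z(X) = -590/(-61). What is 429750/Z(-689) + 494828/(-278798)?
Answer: 365416396099/8224541 ≈ 44430.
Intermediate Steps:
Z(X) = 590/61 (Z(X) = -590*(-1/61) = 590/61)
429750/Z(-689) + 494828/(-278798) = 429750/(590/61) + 494828/(-278798) = 429750*(61/590) + 494828*(-1/278798) = 2621475/59 - 247414/139399 = 365416396099/8224541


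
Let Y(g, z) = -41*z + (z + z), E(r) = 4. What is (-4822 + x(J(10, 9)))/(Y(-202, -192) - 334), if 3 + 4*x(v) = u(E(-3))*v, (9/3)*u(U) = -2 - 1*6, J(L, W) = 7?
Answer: -57929/85848 ≈ -0.67479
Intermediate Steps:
u(U) = -8/3 (u(U) = (-2 - 1*6)/3 = (-2 - 6)/3 = (⅓)*(-8) = -8/3)
Y(g, z) = -39*z (Y(g, z) = -41*z + 2*z = -39*z)
x(v) = -¾ - 2*v/3 (x(v) = -¾ + (-8*v/3)/4 = -¾ - 2*v/3)
(-4822 + x(J(10, 9)))/(Y(-202, -192) - 334) = (-4822 + (-¾ - ⅔*7))/(-39*(-192) - 334) = (-4822 + (-¾ - 14/3))/(7488 - 334) = (-4822 - 65/12)/7154 = -57929/12*1/7154 = -57929/85848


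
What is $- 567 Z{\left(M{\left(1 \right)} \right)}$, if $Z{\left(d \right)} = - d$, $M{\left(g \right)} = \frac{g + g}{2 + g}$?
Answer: $378$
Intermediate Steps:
$M{\left(g \right)} = \frac{2 g}{2 + g}$
$- 567 Z{\left(M{\left(1 \right)} \right)} = - 567 \left(- \frac{2 \cdot 1}{2 + 1}\right) = - 567 \left(- \frac{2 \cdot 1}{3}\right) = - 567 \left(\left(-1\right) \frac{2}{3}\right) = \left(-567\right) \left(- \frac{2}{3}\right) = 378$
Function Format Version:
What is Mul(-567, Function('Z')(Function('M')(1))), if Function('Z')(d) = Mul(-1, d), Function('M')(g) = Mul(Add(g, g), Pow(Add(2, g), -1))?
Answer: 378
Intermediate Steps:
Function('M')(g) = Mul(2, g, Pow(Add(2, g), -1)) (Function('M')(g) = Mul(Mul(2, g), Pow(Add(2, g), -1)) = Mul(2, g, Pow(Add(2, g), -1)))
Mul(-567, Function('Z')(Function('M')(1))) = Mul(-567, Mul(-1, Mul(2, 1, Pow(Add(2, 1), -1)))) = Mul(-567, Mul(-1, Mul(2, 1, Pow(3, -1)))) = Mul(-567, Mul(-1, Mul(2, 1, Rational(1, 3)))) = Mul(-567, Mul(-1, Rational(2, 3))) = Mul(-567, Rational(-2, 3)) = 378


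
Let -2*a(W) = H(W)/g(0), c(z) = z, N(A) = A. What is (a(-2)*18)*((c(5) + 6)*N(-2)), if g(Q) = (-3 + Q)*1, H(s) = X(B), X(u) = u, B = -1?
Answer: 66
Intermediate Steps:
H(s) = -1
g(Q) = -3 + Q
a(W) = -⅙ (a(W) = -(-1)/(2*(-3 + 0)) = -(-1)/(2*(-3)) = -(-1)*(-1)/(2*3) = -½*⅓ = -⅙)
(a(-2)*18)*((c(5) + 6)*N(-2)) = (-⅙*18)*((5 + 6)*(-2)) = -33*(-2) = -3*(-22) = 66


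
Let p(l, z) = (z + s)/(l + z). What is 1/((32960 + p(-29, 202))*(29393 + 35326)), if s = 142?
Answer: 173/369055178856 ≈ 4.6876e-10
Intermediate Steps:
p(l, z) = (142 + z)/(l + z) (p(l, z) = (z + 142)/(l + z) = (142 + z)/(l + z))
1/((32960 + p(-29, 202))*(29393 + 35326)) = 1/((32960 + (142 + 202)/(-29 + 202))*(29393 + 35326)) = 1/((32960 + 344/173)*64719) = 1/((5702424/173)*64719) = 1/(369055178856/173) = 173/369055178856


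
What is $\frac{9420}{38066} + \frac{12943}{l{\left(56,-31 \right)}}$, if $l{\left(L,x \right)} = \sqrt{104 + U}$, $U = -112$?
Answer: $\frac{4710}{19033} - \frac{12943 i \sqrt{2}}{4} \approx 0.24746 - 4576.0 i$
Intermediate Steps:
$l{\left(L,x \right)} = 2 i \sqrt{2}$ ($l{\left(L,x \right)} = \sqrt{104 - 112} = \sqrt{-8} = 2 i \sqrt{2}$)
$\frac{9420}{38066} + \frac{12943}{l{\left(56,-31 \right)}} = \frac{9420}{38066} + \frac{12943}{2 i \sqrt{2}} = 9420 \cdot \frac{1}{38066} + 12943 \left(- \frac{i \sqrt{2}}{4}\right) = \frac{4710}{19033} - \frac{12943 i \sqrt{2}}{4}$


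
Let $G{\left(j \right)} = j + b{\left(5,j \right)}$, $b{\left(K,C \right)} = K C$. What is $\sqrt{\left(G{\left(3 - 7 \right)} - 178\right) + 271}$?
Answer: $\sqrt{69} \approx 8.3066$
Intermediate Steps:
$b{\left(K,C \right)} = C K$
$G{\left(j \right)} = 6 j$ ($G{\left(j \right)} = j + j 5 = j + 5 j = 6 j$)
$\sqrt{\left(G{\left(3 - 7 \right)} - 178\right) + 271} = \sqrt{\left(6 \left(3 - 7\right) - 178\right) + 271} = \sqrt{\left(6 \left(-4\right) - 178\right) + 271} = \sqrt{\left(-24 - 178\right) + 271} = \sqrt{-202 + 271} = \sqrt{69}$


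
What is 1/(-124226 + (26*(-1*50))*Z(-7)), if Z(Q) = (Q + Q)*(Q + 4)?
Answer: -1/178826 ≈ -5.5920e-6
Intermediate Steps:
Z(Q) = 2*Q*(4 + Q) (Z(Q) = (2*Q)*(4 + Q) = 2*Q*(4 + Q))
1/(-124226 + (26*(-1*50))*Z(-7)) = 1/(-124226 + (26*(-1*50))*(2*(-7)*(4 - 7))) = 1/(-124226 + (26*(-50))*(2*(-7)*(-3))) = 1/(-124226 - 1300*42) = 1/(-124226 - 54600) = 1/(-178826) = -1/178826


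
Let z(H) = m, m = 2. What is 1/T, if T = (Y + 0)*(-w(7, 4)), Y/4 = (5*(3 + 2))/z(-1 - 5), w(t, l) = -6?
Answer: 1/300 ≈ 0.0033333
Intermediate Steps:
z(H) = 2
Y = 50 (Y = 4*((5*(3 + 2))/2) = 4*((5*5)*(½)) = 4*(25*(½)) = 4*(25/2) = 50)
T = 300 (T = (50 + 0)*(-1*(-6)) = 50*6 = 300)
1/T = 1/300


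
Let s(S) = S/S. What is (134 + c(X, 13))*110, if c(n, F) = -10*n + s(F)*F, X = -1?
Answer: 17270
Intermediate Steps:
s(S) = 1
c(n, F) = F - 10*n (c(n, F) = -10*n + 1*F = -10*n + F = F - 10*n)
(134 + c(X, 13))*110 = (134 + (13 - 10*(-1)))*110 = (134 + (13 + 10))*110 = (134 + 23)*110 = 157*110 = 17270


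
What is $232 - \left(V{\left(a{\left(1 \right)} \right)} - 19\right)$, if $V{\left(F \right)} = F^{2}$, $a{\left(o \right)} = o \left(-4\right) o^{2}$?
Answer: $235$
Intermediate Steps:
$a{\left(o \right)} = - 4 o^{3}$ ($a{\left(o \right)} = - 4 o o^{2} = - 4 o^{3}$)
$232 - \left(V{\left(a{\left(1 \right)} \right)} - 19\right) = 232 - \left(\left(- 4 \cdot 1^{3}\right)^{2} - 19\right) = 232 - \left(\left(\left(-4\right) 1\right)^{2} - 19\right) = 232 - \left(\left(-4\right)^{2} - 19\right) = 232 - \left(16 - 19\right) = 232 - -3 = 232 + 3 = 235$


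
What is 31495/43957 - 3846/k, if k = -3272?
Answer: 136055131/71913652 ≈ 1.8919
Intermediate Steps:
31495/43957 - 3846/k = 31495/43957 - 3846/(-3272) = 31495*(1/43957) - 3846*(-1/3272) = 31495/43957 + 1923/1636 = 136055131/71913652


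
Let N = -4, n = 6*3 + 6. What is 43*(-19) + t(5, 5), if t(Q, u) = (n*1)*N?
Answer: -913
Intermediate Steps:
n = 24 (n = 18 + 6 = 24)
t(Q, u) = -96 (t(Q, u) = (24*1)*(-4) = 24*(-4) = -96)
43*(-19) + t(5, 5) = 43*(-19) - 96 = -817 - 96 = -913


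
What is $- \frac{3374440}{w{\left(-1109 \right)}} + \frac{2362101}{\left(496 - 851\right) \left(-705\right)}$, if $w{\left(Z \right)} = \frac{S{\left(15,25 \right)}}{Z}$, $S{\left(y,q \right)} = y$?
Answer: $\frac{62439509684701}{250275} \approx 2.4948 \cdot 10^{8}$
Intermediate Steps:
$w{\left(Z \right)} = \frac{15}{Z}$
$- \frac{3374440}{w{\left(-1109 \right)}} + \frac{2362101}{\left(496 - 851\right) \left(-705\right)} = - \frac{3374440}{15 \frac{1}{-1109}} + \frac{2362101}{\left(496 - 851\right) \left(-705\right)} = - \frac{3374440}{15 \left(- \frac{1}{1109}\right)} + \frac{2362101}{\left(-355\right) \left(-705\right)} = - \frac{3374440}{- \frac{15}{1109}} + \frac{2362101}{250275} = \left(-3374440\right) \left(- \frac{1109}{15}\right) + 2362101 \cdot \frac{1}{250275} = \frac{748450792}{3} + \frac{787367}{83425} = \frac{62439509684701}{250275}$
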